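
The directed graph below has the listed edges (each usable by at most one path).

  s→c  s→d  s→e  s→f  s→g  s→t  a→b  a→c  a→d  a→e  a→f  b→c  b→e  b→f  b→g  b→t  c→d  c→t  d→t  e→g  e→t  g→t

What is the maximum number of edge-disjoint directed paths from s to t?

5

Assign every edge capacity 1; by Menger, the answer equals the max flow.
Path s→t (+1); total 1.
Path s→c→t (+1); total 2.
Path s→d→t (+1); total 3.
Path s→e→t (+1); total 4.
Path s→g→t (+1); total 5.
No residual s→t path; max flow = 5.
Certifying cut of size 5: {s→c, s→d, s→e, s→g, s→t}.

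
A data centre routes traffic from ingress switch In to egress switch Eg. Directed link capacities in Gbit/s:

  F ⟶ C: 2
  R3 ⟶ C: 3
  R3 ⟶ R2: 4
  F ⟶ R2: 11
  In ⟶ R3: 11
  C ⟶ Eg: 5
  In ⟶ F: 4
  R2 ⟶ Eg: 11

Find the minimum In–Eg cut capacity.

11

Augment In→F→R2→Eg: bottleneck 4, flow now 4.
Augment In→R3→R2→Eg: bottleneck 4, flow now 8.
Augment In→R3→C→Eg: bottleneck 3, flow now 11.
No augmenting path remains; maximum flow = 11.
By max-flow min-cut, the minimum cut capacity equals the max flow.
In the residual graph, reachable from In: {In, R3}.
Min-cut edges: In→F (4), R3→R2 (4), R3→C (3); capacity 4 + 4 + 3 = 11.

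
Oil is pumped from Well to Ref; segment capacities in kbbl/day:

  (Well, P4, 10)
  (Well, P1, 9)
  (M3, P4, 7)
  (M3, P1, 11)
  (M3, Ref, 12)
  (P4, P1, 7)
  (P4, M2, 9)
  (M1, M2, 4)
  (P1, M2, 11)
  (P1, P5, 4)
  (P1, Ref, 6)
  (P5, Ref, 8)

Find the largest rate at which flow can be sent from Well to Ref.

10

Augment Well→P1→Ref: bottleneck 6, flow now 6.
Augment Well→P1→P5→Ref: bottleneck 3, flow now 9.
Augment Well→P4→P1→P5→Ref: bottleneck 1, flow now 10.
No augmenting path remains; maximum flow = 10.
In the residual graph, reachable from Well: {Well, P4, P1, M2}.
Min-cut edges: P1→P5 (4), P1→Ref (6); capacity 4 + 6 = 10.
This cut is saturated, so no flow can exceed 10.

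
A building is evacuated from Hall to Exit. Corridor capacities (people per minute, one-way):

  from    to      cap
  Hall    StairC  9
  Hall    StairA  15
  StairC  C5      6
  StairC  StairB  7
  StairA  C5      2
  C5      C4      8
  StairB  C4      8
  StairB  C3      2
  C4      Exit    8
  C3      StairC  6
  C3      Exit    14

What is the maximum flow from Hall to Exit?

Augment Hall→StairC→C5→C4→Exit: bottleneck 6, flow now 6.
Augment Hall→StairC→StairB→C4→Exit: bottleneck 2, flow now 8.
Augment Hall→StairC→StairB→C3→Exit: bottleneck 1, flow now 9.
Augment Hall→StairA→C5→StairC→StairB→C3→Exit: bottleneck 1, flow now 10. (uses reverse residual edge)
No augmenting path remains; maximum flow = 10.
In the residual graph, reachable from Hall: {Hall, StairC, StairA, C5, StairB, C4}.
Min-cut edges: StairB→C3 (2), C4→Exit (8); capacity 2 + 8 = 10.
This cut is saturated, so no flow can exceed 10.

10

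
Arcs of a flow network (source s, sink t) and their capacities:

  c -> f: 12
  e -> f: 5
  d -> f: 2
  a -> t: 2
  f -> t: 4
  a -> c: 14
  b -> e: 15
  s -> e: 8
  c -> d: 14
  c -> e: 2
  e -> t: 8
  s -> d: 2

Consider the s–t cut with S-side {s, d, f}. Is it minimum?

No — its capacity is 12, but the minimum cut has capacity 10.

Given cut capacity: 8 + 4 = 12.
Augment s→e→t: bottleneck 8, flow now 8.
Augment s→d→f→t: bottleneck 2, flow now 10.
No augmenting path remains; maximum flow = 10.
In the residual graph, reachable from s: {s}.
Min-cut edges: s→d (2), s→e (8); capacity 2 + 8 = 10.
Cut capacity 12 exceeds the max flow 10, so it is not minimum.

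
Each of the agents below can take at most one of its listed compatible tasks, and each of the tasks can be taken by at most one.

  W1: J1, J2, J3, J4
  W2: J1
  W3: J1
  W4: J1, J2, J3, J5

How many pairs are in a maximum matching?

Unit-capacity flow: source→left, listed edges, right→sink; max matching = max flow.
Augmenting path W1→J1 (+1); matched 1.
Augmenting path W4→J2 (+1); matched 2.
Augmenting path W2→J1→W1→J3 (+1); matched 3.
No augmenting path remains; maximum matching = 3.
König certificate: {W1, W4, J1} is a vertex cover of size 3 (every listed pair touches it), so no matching can be larger.

3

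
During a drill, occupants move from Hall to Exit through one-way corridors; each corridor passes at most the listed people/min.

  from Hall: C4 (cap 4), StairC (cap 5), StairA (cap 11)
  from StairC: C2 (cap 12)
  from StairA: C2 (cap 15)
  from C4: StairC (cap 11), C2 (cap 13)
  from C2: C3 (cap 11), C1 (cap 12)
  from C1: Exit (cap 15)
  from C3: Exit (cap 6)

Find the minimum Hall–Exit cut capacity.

Augment Hall→StairC→C2→C1→Exit: bottleneck 5, flow now 5.
Augment Hall→StairA→C2→C1→Exit: bottleneck 7, flow now 12.
Augment Hall→StairA→C2→C3→Exit: bottleneck 4, flow now 16.
Augment Hall→C4→C2→C3→Exit: bottleneck 2, flow now 18.
No augmenting path remains; maximum flow = 18.
By max-flow min-cut, the minimum cut capacity equals the max flow.
In the residual graph, reachable from Hall: {Hall, StairC, StairA, C4, C2, C3}.
Min-cut edges: C2→C1 (12), C3→Exit (6); capacity 12 + 6 = 18.

18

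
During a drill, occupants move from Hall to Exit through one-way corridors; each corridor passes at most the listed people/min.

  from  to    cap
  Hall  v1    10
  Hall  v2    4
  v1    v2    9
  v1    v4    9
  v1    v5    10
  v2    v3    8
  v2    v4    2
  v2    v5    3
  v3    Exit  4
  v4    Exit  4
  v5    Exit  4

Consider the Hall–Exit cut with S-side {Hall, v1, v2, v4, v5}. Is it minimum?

Given cut capacity: 8 + 4 + 4 = 16.
Augment Hall→v1→v4→Exit: bottleneck 4, flow now 4.
Augment Hall→v1→v5→Exit: bottleneck 4, flow now 8.
Augment Hall→v2→v3→Exit: bottleneck 4, flow now 12.
No augmenting path remains; maximum flow = 12.
In the residual graph, reachable from Hall: {Hall, v1, v2, v3, v4, v5}.
Min-cut edges: v3→Exit (4), v4→Exit (4), v5→Exit (4); capacity 4 + 4 + 4 = 12.
Cut capacity 16 exceeds the max flow 12, so it is not minimum.

No — its capacity is 16, but the minimum cut has capacity 12.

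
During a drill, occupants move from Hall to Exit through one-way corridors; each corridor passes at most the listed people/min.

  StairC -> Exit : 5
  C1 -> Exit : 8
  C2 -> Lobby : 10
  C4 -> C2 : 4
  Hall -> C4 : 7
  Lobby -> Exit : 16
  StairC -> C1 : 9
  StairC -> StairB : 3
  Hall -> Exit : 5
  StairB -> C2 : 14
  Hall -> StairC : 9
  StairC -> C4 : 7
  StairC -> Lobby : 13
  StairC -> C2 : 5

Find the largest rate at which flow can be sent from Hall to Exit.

Augment Hall→Exit: bottleneck 5, flow now 5.
Augment Hall→StairC→Exit: bottleneck 5, flow now 10.
Augment Hall→StairC→C1→Exit: bottleneck 4, flow now 14.
Augment Hall→C4→C2→Lobby→Exit: bottleneck 4, flow now 18.
No augmenting path remains; maximum flow = 18.
In the residual graph, reachable from Hall: {Hall, C4}.
Min-cut edges: Hall→StairC (9), Hall→Exit (5), C4→C2 (4); capacity 9 + 5 + 4 = 18.
This cut is saturated, so no flow can exceed 18.

18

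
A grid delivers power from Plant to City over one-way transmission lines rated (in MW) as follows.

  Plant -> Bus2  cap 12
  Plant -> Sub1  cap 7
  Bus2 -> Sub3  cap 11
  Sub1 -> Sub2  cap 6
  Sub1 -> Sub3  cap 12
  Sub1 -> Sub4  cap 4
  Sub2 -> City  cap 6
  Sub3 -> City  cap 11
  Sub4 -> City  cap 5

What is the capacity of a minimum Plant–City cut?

18

Augment Plant→Bus2→Sub3→City: bottleneck 11, flow now 11.
Augment Plant→Sub1→Sub2→City: bottleneck 6, flow now 17.
Augment Plant→Sub1→Sub4→City: bottleneck 1, flow now 18.
No augmenting path remains; maximum flow = 18.
By max-flow min-cut, the minimum cut capacity equals the max flow.
In the residual graph, reachable from Plant: {Plant, Bus2}.
Min-cut edges: Plant→Sub1 (7), Bus2→Sub3 (11); capacity 7 + 11 = 18.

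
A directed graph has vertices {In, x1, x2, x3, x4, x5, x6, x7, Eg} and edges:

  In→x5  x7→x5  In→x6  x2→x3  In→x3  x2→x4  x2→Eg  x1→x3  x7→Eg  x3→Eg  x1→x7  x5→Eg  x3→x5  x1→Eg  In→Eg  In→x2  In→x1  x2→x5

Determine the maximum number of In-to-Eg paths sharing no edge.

Assign every edge capacity 1; by Menger, the answer equals the max flow.
Path In→Eg (+1); total 1.
Path In→x1→Eg (+1); total 2.
Path In→x2→Eg (+1); total 3.
Path In→x3→Eg (+1); total 4.
Path In→x5→Eg (+1); total 5.
No residual In→Eg path; max flow = 5.
Certifying cut of size 5: {In→Eg, In→x1, In→x2, In→x3, In→x5}.

5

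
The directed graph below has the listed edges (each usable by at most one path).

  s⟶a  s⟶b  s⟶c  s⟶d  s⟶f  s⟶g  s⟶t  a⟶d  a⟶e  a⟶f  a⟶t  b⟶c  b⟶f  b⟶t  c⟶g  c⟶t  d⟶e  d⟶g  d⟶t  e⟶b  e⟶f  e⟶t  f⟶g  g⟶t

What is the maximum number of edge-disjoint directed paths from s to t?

Assign every edge capacity 1; by Menger, the answer equals the max flow.
Path s→t (+1); total 1.
Path s→a→t (+1); total 2.
Path s→b→t (+1); total 3.
Path s→c→t (+1); total 4.
Path s→d→t (+1); total 5.
Path s→g→t (+1); total 6.
No residual s→t path; max flow = 6.
Certifying cut of size 6: {g→t, s→a, s→b, s→c, s→d, s→t}.

6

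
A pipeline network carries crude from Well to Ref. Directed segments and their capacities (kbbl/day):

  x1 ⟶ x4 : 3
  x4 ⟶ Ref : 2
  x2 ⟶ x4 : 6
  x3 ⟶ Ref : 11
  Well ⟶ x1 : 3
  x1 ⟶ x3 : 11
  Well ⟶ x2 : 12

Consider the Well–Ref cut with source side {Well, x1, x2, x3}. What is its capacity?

20

Edges leaving {Well, x1, x2, x3}: x1→x4 (3), x2→x4 (6), x3→Ref (11).
Cut capacity = 3 + 6 + 11 = 20.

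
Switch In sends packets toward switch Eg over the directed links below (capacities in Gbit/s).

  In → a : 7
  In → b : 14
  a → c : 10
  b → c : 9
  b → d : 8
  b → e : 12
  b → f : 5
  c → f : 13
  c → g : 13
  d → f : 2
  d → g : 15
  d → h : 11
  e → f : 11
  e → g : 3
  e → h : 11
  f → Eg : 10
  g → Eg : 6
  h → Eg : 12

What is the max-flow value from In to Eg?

Augment In→b→f→Eg: bottleneck 5, flow now 5.
Augment In→a→c→f→Eg: bottleneck 5, flow now 10.
Augment In→a→c→g→Eg: bottleneck 2, flow now 12.
Augment In→b→c→g→Eg: bottleneck 4, flow now 16.
Augment In→b→d→h→Eg: bottleneck 5, flow now 21.
No augmenting path remains; maximum flow = 21.
In the residual graph, reachable from In: {In}.
Min-cut edges: In→a (7), In→b (14); capacity 7 + 14 = 21.
This cut is saturated, so no flow can exceed 21.

21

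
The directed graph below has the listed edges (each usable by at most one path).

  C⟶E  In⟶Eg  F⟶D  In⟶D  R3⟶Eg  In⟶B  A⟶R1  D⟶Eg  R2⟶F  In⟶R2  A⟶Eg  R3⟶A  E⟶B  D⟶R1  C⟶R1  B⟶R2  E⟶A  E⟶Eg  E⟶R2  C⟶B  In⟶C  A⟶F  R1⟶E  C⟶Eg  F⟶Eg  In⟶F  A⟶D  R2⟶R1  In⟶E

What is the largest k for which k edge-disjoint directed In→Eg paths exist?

Assign every edge capacity 1; by Menger, the answer equals the max flow.
Path In→Eg (+1); total 1.
Path In→C→Eg (+1); total 2.
Path In→E→Eg (+1); total 3.
Path In→F→Eg (+1); total 4.
Path In→D→Eg (+1); total 5.
Path In→R2→R1→E→A→Eg (+1); total 6.
No residual In→Eg path; max flow = 6.
Certifying cut of size 6: {D→Eg, F→Eg, In→C, In→E, In→Eg, R1→E}.

6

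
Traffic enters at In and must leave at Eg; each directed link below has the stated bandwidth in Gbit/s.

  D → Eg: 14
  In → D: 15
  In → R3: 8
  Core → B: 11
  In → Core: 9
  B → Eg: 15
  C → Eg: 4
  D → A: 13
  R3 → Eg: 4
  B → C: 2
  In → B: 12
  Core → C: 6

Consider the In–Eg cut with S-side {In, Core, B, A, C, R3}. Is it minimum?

No — its capacity is 38, but the minimum cut has capacity 37.

Given cut capacity: 15 + 15 + 4 + 4 = 38.
Augment In→D→Eg: bottleneck 14, flow now 14.
Augment In→B→Eg: bottleneck 12, flow now 26.
Augment In→R3→Eg: bottleneck 4, flow now 30.
Augment In→Core→B→Eg: bottleneck 3, flow now 33.
Augment In→Core→C→Eg: bottleneck 4, flow now 37.
No augmenting path remains; maximum flow = 37.
In the residual graph, reachable from In: {In, D, Core, B, A, C, R3}.
Min-cut edges: D→Eg (14), B→Eg (15), C→Eg (4), R3→Eg (4); capacity 14 + 15 + 4 + 4 = 37.
Cut capacity 38 exceeds the max flow 37, so it is not minimum.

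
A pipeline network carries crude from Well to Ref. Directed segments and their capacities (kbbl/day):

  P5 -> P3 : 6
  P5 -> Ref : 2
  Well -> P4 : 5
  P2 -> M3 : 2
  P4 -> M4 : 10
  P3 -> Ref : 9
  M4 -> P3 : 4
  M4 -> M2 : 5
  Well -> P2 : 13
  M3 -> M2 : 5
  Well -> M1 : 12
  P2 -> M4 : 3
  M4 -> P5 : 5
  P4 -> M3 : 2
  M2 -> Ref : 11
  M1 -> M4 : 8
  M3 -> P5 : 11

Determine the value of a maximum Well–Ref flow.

18

Augment Well→M1→M4→P5→Ref: bottleneck 2, flow now 2.
Augment Well→M1→M4→P3→Ref: bottleneck 4, flow now 6.
Augment Well→M1→M4→M2→Ref: bottleneck 2, flow now 8.
Augment Well→P2→M4→M2→Ref: bottleneck 3, flow now 11.
Augment Well→P2→M3→M2→Ref: bottleneck 2, flow now 13.
Augment Well→P4→M3→M2→Ref: bottleneck 2, flow now 15.
Augment Well→P4→M4→P5→P3→Ref: bottleneck 3, flow now 18.
No augmenting path remains; maximum flow = 18.
In the residual graph, reachable from Well: {Well, M1, P2}.
Min-cut edges: Well→P4 (5), M1→M4 (8), P2→M4 (3), P2→M3 (2); capacity 5 + 8 + 3 + 2 = 18.
This cut is saturated, so no flow can exceed 18.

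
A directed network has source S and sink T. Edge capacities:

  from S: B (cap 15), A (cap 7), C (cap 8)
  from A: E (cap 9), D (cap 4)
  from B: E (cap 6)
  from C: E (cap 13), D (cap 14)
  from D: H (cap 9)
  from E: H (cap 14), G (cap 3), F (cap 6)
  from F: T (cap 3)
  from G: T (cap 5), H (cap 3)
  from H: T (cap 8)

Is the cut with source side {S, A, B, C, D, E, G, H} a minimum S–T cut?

Given cut capacity: 6 + 5 + 8 = 19.
Augment S→A→D→H→T: bottleneck 4, flow now 4.
Augment S→A→E→F→T: bottleneck 3, flow now 7.
Augment S→B→E→G→T: bottleneck 3, flow now 10.
Augment S→B→E→H→T: bottleneck 3, flow now 13.
Augment S→C→D→H→T: bottleneck 1, flow now 14.
No augmenting path remains; maximum flow = 14.
In the residual graph, reachable from S: {S, A, B, C, D, E, F, H}.
Min-cut edges: E→G (3), F→T (3), H→T (8); capacity 3 + 3 + 8 = 14.
Cut capacity 19 exceeds the max flow 14, so it is not minimum.

No — its capacity is 19, but the minimum cut has capacity 14.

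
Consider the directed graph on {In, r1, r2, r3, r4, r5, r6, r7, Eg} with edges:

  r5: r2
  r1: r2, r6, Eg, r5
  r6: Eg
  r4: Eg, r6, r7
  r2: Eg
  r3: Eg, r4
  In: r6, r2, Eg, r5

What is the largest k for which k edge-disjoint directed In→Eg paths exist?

3

Assign every edge capacity 1; by Menger, the answer equals the max flow.
Path In→Eg (+1); total 1.
Path In→r2→Eg (+1); total 2.
Path In→r6→Eg (+1); total 3.
No residual In→Eg path; max flow = 3.
Certifying cut of size 3: {In→Eg, In→r6, r2→Eg}.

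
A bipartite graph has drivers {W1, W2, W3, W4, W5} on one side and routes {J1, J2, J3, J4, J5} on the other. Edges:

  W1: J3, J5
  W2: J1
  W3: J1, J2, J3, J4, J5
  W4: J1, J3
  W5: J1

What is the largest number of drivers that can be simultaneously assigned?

Unit-capacity flow: source→left, listed edges, right→sink; max matching = max flow.
Augmenting path W1→J3 (+1); matched 1.
Augmenting path W2→J1 (+1); matched 2.
Augmenting path W3→J2 (+1); matched 3.
Augmenting path W4→J3→W1→J5 (+1); matched 4.
No augmenting path remains; maximum matching = 4.
König certificate: {W1, W3, W4, J1} is a vertex cover of size 4 (every listed pair touches it), so no matching can be larger.

4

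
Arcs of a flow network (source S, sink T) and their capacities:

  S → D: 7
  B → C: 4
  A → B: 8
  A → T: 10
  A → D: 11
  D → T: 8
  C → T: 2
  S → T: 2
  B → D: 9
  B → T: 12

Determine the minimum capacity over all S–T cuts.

9

Augment S→T: bottleneck 2, flow now 2.
Augment S→D→T: bottleneck 7, flow now 9.
No augmenting path remains; maximum flow = 9.
By max-flow min-cut, the minimum cut capacity equals the max flow.
In the residual graph, reachable from S: {S}.
Min-cut edges: S→D (7), S→T (2); capacity 7 + 2 = 9.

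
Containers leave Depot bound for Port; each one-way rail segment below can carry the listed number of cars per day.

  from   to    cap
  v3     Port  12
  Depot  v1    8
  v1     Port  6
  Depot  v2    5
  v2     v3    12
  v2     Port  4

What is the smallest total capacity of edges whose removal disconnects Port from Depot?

11

Augment Depot→v1→Port: bottleneck 6, flow now 6.
Augment Depot→v2→Port: bottleneck 4, flow now 10.
Augment Depot→v2→v3→Port: bottleneck 1, flow now 11.
No augmenting path remains; maximum flow = 11.
By max-flow min-cut, the minimum cut capacity equals the max flow.
In the residual graph, reachable from Depot: {Depot, v1}.
Min-cut edges: Depot→v2 (5), v1→Port (6); capacity 5 + 6 = 11.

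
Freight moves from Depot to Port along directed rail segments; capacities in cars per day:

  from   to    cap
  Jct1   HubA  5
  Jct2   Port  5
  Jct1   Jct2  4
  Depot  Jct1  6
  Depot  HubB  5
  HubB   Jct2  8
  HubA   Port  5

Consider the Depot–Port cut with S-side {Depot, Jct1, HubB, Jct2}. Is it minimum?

Given cut capacity: 5 + 5 = 10.
Augment Depot→Jct1→HubA→Port: bottleneck 5, flow now 5.
Augment Depot→Jct1→Jct2→Port: bottleneck 1, flow now 6.
Augment Depot→HubB→Jct2→Port: bottleneck 4, flow now 10.
No augmenting path remains; maximum flow = 10.
Cut capacity 10 equals the max flow, so it is a minimum cut.

Yes — it is a minimum cut (capacity 10).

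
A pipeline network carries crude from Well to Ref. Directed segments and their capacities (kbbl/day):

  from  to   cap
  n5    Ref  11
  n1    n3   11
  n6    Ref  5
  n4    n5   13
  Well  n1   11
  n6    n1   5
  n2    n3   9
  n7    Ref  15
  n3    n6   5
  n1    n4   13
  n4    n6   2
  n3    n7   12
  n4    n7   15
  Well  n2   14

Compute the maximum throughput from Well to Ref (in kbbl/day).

Augment Well→n1→n3→n6→Ref: bottleneck 5, flow now 5.
Augment Well→n1→n3→n7→Ref: bottleneck 6, flow now 11.
Augment Well→n2→n3→n7→Ref: bottleneck 6, flow now 17.
Augment Well→n2→n3→n1→n4→n5→Ref: bottleneck 3, flow now 20. (uses reverse residual edge)
No augmenting path remains; maximum flow = 20.
In the residual graph, reachable from Well: {Well, n2}.
Min-cut edges: Well→n1 (11), n2→n3 (9); capacity 11 + 9 = 20.
This cut is saturated, so no flow can exceed 20.

20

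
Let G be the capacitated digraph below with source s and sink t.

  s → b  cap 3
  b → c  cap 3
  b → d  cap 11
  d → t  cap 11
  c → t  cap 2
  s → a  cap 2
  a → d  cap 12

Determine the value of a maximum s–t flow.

5

Augment s→a→d→t: bottleneck 2, flow now 2.
Augment s→b→c→t: bottleneck 2, flow now 4.
Augment s→b→d→t: bottleneck 1, flow now 5.
No augmenting path remains; maximum flow = 5.
In the residual graph, reachable from s: {s}.
Min-cut edges: s→a (2), s→b (3); capacity 2 + 3 = 5.
This cut is saturated, so no flow can exceed 5.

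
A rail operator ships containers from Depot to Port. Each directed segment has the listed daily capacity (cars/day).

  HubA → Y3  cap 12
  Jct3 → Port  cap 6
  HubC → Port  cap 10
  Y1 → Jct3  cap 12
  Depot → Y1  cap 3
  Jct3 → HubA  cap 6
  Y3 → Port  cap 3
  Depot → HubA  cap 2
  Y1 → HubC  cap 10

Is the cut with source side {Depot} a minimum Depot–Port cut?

Yes — it is a minimum cut (capacity 5).

Given cut capacity: 2 + 3 = 5.
Augment Depot→HubA→Y3→Port: bottleneck 2, flow now 2.
Augment Depot→Y1→HubC→Port: bottleneck 3, flow now 5.
No augmenting path remains; maximum flow = 5.
Cut capacity 5 equals the max flow, so it is a minimum cut.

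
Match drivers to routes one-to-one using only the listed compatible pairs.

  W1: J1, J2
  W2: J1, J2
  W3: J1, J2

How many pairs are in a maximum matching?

2

Unit-capacity flow: source→left, listed edges, right→sink; max matching = max flow.
Augmenting path W1→J1 (+1); matched 1.
Augmenting path W2→J2 (+1); matched 2.
No augmenting path remains; maximum matching = 2.
König certificate: {J1, J2} is a vertex cover of size 2 (every listed pair touches it), so no matching can be larger.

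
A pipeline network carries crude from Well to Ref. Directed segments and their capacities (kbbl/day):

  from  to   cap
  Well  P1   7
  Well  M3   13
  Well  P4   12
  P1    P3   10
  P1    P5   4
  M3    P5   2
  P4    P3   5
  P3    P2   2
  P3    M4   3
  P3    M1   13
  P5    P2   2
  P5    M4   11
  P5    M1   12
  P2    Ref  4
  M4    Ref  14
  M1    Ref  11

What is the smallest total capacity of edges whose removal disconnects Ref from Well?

14

Augment Well→P1→P3→P2→Ref: bottleneck 2, flow now 2.
Augment Well→P1→P3→M4→Ref: bottleneck 3, flow now 5.
Augment Well→P1→P3→M1→Ref: bottleneck 2, flow now 7.
Augment Well→M3→P5→P2→Ref: bottleneck 2, flow now 9.
Augment Well→P4→P3→M1→Ref: bottleneck 5, flow now 14.
No augmenting path remains; maximum flow = 14.
By max-flow min-cut, the minimum cut capacity equals the max flow.
In the residual graph, reachable from Well: {Well, M3, P4}.
Min-cut edges: Well→P1 (7), M3→P5 (2), P4→P3 (5); capacity 7 + 2 + 5 = 14.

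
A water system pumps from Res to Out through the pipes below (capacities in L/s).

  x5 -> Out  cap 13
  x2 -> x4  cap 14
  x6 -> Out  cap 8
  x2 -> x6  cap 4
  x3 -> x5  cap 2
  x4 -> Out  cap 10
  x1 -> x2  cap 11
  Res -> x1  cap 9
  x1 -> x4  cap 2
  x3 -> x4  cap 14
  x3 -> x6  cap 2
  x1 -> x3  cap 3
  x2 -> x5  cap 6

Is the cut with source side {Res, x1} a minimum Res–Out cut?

Given cut capacity: 11 + 3 + 2 = 16.
Augment Res→x1→x4→Out: bottleneck 2, flow now 2.
Augment Res→x1→x2→x4→Out: bottleneck 7, flow now 9.
No augmenting path remains; maximum flow = 9.
In the residual graph, reachable from Res: {Res}.
Min-cut edges: Res→x1 (9); capacity 9 = 9.
Cut capacity 16 exceeds the max flow 9, so it is not minimum.

No — its capacity is 16, but the minimum cut has capacity 9.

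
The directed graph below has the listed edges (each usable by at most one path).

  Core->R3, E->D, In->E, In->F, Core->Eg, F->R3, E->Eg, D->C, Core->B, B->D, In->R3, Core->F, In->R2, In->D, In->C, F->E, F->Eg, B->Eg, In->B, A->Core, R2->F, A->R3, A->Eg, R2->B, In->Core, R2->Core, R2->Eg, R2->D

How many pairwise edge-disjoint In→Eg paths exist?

5

Assign every edge capacity 1; by Menger, the answer equals the max flow.
Path In→R2→Eg (+1); total 1.
Path In→E→Eg (+1); total 2.
Path In→Core→Eg (+1); total 3.
Path In→F→Eg (+1); total 4.
Path In→B→Eg (+1); total 5.
No residual In→Eg path; max flow = 5.
Certifying cut of size 5: {In→B, In→Core, In→E, In→F, In→R2}.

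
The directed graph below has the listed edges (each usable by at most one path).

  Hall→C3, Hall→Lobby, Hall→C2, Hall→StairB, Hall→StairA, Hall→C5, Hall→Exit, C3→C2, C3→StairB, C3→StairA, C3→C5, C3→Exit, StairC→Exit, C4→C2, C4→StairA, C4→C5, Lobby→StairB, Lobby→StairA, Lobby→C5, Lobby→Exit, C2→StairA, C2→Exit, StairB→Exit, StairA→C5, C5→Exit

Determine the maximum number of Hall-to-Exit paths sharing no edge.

Assign every edge capacity 1; by Menger, the answer equals the max flow.
Path Hall→Exit (+1); total 1.
Path Hall→C3→Exit (+1); total 2.
Path Hall→Lobby→Exit (+1); total 3.
Path Hall→C2→Exit (+1); total 4.
Path Hall→StairB→Exit (+1); total 5.
Path Hall→C5→Exit (+1); total 6.
No residual Hall→Exit path; max flow = 6.
Certifying cut of size 6: {C5→Exit, Hall→C2, Hall→C3, Hall→Exit, Hall→Lobby, Hall→StairB}.

6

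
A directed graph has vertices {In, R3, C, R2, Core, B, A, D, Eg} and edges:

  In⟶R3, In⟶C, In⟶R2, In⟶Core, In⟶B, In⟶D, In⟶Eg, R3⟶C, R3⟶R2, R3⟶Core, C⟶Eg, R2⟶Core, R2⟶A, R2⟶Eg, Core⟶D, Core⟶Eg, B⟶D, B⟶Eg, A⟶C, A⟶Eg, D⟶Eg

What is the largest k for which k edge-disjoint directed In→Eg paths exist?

Assign every edge capacity 1; by Menger, the answer equals the max flow.
Path In→Eg (+1); total 1.
Path In→C→Eg (+1); total 2.
Path In→R2→Eg (+1); total 3.
Path In→Core→Eg (+1); total 4.
Path In→B→Eg (+1); total 5.
Path In→D→Eg (+1); total 6.
Path In→R3→R2→A→Eg (+1); total 7.
No residual In→Eg path; max flow = 7.
Certifying cut of size 7: {In→B, In→C, In→Core, In→D, In→Eg, In→R2, In→R3}.

7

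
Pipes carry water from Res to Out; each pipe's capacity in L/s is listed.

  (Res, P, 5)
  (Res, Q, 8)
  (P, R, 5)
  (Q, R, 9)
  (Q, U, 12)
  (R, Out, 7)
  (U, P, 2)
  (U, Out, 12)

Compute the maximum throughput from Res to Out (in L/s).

13

Augment Res→P→R→Out: bottleneck 5, flow now 5.
Augment Res→Q→R→Out: bottleneck 2, flow now 7.
Augment Res→Q→U→Out: bottleneck 6, flow now 13.
No augmenting path remains; maximum flow = 13.
In the residual graph, reachable from Res: {Res}.
Min-cut edges: Res→P (5), Res→Q (8); capacity 5 + 8 = 13.
This cut is saturated, so no flow can exceed 13.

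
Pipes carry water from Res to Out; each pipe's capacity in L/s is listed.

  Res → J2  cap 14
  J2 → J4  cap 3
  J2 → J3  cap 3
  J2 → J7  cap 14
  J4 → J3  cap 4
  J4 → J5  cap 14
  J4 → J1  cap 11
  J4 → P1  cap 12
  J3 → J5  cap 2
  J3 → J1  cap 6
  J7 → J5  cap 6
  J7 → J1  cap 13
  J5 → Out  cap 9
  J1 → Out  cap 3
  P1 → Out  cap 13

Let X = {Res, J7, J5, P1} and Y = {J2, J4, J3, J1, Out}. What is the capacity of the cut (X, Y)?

Edges leaving {Res, J7, J5, P1}: Res→J2 (14), J7→J1 (13), J5→Out (9), P1→Out (13).
Cut capacity = 14 + 13 + 9 + 13 = 49.

49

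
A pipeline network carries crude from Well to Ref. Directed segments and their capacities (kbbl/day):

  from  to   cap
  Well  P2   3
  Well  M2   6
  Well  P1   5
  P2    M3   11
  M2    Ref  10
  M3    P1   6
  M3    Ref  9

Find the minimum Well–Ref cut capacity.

9

Augment Well→M2→Ref: bottleneck 6, flow now 6.
Augment Well→P2→M3→Ref: bottleneck 3, flow now 9.
No augmenting path remains; maximum flow = 9.
By max-flow min-cut, the minimum cut capacity equals the max flow.
In the residual graph, reachable from Well: {Well, P1}.
Min-cut edges: Well→P2 (3), Well→M2 (6); capacity 3 + 6 = 9.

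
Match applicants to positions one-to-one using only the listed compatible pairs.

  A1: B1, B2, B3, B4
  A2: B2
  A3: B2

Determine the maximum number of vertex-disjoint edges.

Unit-capacity flow: source→left, listed edges, right→sink; max matching = max flow.
Augmenting path A1→B1 (+1); matched 1.
Augmenting path A2→B2 (+1); matched 2.
No augmenting path remains; maximum matching = 2.
König certificate: {A1, B2} is a vertex cover of size 2 (every listed pair touches it), so no matching can be larger.

2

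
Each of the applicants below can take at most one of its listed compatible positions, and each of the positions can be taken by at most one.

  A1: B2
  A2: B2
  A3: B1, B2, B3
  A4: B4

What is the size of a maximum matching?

3

Unit-capacity flow: source→left, listed edges, right→sink; max matching = max flow.
Augmenting path A1→B2 (+1); matched 1.
Augmenting path A3→B1 (+1); matched 2.
Augmenting path A4→B4 (+1); matched 3.
No augmenting path remains; maximum matching = 3.
König certificate: {A3, A4, B2} is a vertex cover of size 3 (every listed pair touches it), so no matching can be larger.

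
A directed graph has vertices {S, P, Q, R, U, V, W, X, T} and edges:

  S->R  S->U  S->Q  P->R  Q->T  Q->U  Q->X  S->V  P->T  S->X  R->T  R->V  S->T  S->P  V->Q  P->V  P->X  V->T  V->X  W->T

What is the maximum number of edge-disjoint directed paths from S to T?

5

Assign every edge capacity 1; by Menger, the answer equals the max flow.
Path S→T (+1); total 1.
Path S→P→T (+1); total 2.
Path S→Q→T (+1); total 3.
Path S→R→T (+1); total 4.
Path S→V→T (+1); total 5.
No residual S→T path; max flow = 5.
Certifying cut of size 5: {S→P, S→Q, S→R, S→T, S→V}.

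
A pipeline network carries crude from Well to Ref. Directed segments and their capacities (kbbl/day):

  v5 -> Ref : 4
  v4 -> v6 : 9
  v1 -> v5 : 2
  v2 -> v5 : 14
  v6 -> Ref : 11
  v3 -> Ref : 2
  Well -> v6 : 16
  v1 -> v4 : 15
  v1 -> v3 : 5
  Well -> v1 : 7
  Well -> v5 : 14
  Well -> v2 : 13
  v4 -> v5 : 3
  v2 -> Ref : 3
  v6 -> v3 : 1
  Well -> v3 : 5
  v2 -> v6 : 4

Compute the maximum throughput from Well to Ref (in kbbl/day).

20

Augment Well→v2→Ref: bottleneck 3, flow now 3.
Augment Well→v3→Ref: bottleneck 2, flow now 5.
Augment Well→v5→Ref: bottleneck 4, flow now 9.
Augment Well→v6→Ref: bottleneck 11, flow now 20.
No augmenting path remains; maximum flow = 20.
In the residual graph, reachable from Well: {Well, v1, v2, v3, v4, v5, v6}.
Min-cut edges: v2→Ref (3), v3→Ref (2), v5→Ref (4), v6→Ref (11); capacity 3 + 2 + 4 + 11 = 20.
This cut is saturated, so no flow can exceed 20.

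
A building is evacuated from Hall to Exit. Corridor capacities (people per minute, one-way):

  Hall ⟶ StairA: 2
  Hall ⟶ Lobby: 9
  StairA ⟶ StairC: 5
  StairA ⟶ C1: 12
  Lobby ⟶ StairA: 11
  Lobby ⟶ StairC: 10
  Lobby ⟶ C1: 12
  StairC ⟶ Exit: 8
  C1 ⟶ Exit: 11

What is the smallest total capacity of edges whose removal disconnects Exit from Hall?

11

Augment Hall→StairA→StairC→Exit: bottleneck 2, flow now 2.
Augment Hall→Lobby→StairC→Exit: bottleneck 6, flow now 8.
Augment Hall→Lobby→C1→Exit: bottleneck 3, flow now 11.
No augmenting path remains; maximum flow = 11.
By max-flow min-cut, the minimum cut capacity equals the max flow.
In the residual graph, reachable from Hall: {Hall}.
Min-cut edges: Hall→StairA (2), Hall→Lobby (9); capacity 2 + 9 = 11.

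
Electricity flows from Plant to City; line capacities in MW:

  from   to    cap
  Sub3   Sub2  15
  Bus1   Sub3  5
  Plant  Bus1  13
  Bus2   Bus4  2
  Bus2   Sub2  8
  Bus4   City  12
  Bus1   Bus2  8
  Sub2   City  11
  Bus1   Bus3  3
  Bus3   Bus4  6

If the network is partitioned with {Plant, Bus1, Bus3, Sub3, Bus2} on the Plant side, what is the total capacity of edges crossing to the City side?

31

Edges leaving {Plant, Bus1, Bus3, Sub3, Bus2}: Bus3→Bus4 (6), Sub3→Sub2 (15), Bus2→Bus4 (2), Bus2→Sub2 (8).
Cut capacity = 6 + 15 + 2 + 8 = 31.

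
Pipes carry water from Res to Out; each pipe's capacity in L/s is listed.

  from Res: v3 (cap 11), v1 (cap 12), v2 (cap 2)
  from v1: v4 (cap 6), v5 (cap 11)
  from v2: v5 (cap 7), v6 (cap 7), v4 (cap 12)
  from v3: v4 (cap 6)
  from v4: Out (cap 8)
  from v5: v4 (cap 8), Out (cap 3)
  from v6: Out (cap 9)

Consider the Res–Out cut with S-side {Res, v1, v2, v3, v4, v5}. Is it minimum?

No — its capacity is 18, but the minimum cut has capacity 13.

Given cut capacity: 7 + 8 + 3 = 18.
Augment Res→v1→v4→Out: bottleneck 6, flow now 6.
Augment Res→v1→v5→Out: bottleneck 3, flow now 9.
Augment Res→v2→v4→Out: bottleneck 2, flow now 11.
Augment Res→v3→v4→v2→v6→Out: bottleneck 2, flow now 13. (uses reverse residual edge)
No augmenting path remains; maximum flow = 13.
In the residual graph, reachable from Res: {Res, v1, v3, v4, v5}.
Min-cut edges: Res→v2 (2), v4→Out (8), v5→Out (3); capacity 2 + 8 + 3 = 13.
Cut capacity 18 exceeds the max flow 13, so it is not minimum.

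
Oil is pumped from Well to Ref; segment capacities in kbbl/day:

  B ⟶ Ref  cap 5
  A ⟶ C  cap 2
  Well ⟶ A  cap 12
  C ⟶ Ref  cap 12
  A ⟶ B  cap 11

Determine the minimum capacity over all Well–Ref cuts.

7

Augment Well→A→B→Ref: bottleneck 5, flow now 5.
Augment Well→A→C→Ref: bottleneck 2, flow now 7.
No augmenting path remains; maximum flow = 7.
By max-flow min-cut, the minimum cut capacity equals the max flow.
In the residual graph, reachable from Well: {Well, A, B}.
Min-cut edges: A→C (2), B→Ref (5); capacity 2 + 5 = 7.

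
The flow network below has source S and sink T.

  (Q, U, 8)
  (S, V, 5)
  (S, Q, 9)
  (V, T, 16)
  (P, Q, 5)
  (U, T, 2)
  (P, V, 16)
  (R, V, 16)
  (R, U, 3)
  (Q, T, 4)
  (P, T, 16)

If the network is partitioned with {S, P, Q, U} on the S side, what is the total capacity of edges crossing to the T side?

Edges leaving {S, P, Q, U}: S→V (5), P→V (16), P→T (16), Q→T (4), U→T (2).
Cut capacity = 5 + 16 + 16 + 4 + 2 = 43.

43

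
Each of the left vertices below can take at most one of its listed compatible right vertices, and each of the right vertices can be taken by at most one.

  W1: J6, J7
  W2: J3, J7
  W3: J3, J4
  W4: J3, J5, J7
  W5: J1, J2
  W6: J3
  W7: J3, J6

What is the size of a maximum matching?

6

Unit-capacity flow: source→left, listed edges, right→sink; max matching = max flow.
Augmenting path W1→J6 (+1); matched 1.
Augmenting path W2→J3 (+1); matched 2.
Augmenting path W3→J4 (+1); matched 3.
Augmenting path W4→J5 (+1); matched 4.
Augmenting path W5→J1 (+1); matched 5.
Augmenting path W6→J3→W2→J7 (+1); matched 6.
No augmenting path remains; maximum matching = 6.
König certificate: {W3, W4, W5, J3, J6, J7} is a vertex cover of size 6 (every listed pair touches it), so no matching can be larger.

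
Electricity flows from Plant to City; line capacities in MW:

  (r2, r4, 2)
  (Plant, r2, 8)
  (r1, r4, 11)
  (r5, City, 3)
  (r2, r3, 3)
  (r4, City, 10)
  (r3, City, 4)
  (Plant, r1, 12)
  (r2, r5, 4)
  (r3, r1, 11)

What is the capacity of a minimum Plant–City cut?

Augment Plant→r1→r4→City: bottleneck 10, flow now 10.
Augment Plant→r2→r3→City: bottleneck 3, flow now 13.
Augment Plant→r2→r5→City: bottleneck 3, flow now 16.
No augmenting path remains; maximum flow = 16.
By max-flow min-cut, the minimum cut capacity equals the max flow.
In the residual graph, reachable from Plant: {Plant, r1, r2, r4, r5}.
Min-cut edges: r2→r3 (3), r4→City (10), r5→City (3); capacity 3 + 10 + 3 = 16.

16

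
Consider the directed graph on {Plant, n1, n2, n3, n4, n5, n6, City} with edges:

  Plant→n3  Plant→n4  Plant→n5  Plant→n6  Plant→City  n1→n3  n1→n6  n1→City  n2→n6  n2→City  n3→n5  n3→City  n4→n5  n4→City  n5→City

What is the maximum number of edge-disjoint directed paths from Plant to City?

4

Assign every edge capacity 1; by Menger, the answer equals the max flow.
Path Plant→City (+1); total 1.
Path Plant→n3→City (+1); total 2.
Path Plant→n4→City (+1); total 3.
Path Plant→n5→City (+1); total 4.
No residual Plant→City path; max flow = 4.
Certifying cut of size 4: {Plant→City, Plant→n3, Plant→n4, Plant→n5}.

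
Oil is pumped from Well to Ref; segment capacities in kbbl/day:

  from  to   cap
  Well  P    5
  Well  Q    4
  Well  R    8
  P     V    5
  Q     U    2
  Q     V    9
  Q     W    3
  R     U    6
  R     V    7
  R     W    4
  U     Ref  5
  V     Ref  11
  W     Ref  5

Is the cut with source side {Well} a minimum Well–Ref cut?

Given cut capacity: 5 + 4 + 8 = 17.
Augment Well→P→V→Ref: bottleneck 5, flow now 5.
Augment Well→Q→U→Ref: bottleneck 2, flow now 7.
Augment Well→Q→V→Ref: bottleneck 2, flow now 9.
Augment Well→R→U→Ref: bottleneck 3, flow now 12.
Augment Well→R→V→Ref: bottleneck 4, flow now 16.
Augment Well→R→W→Ref: bottleneck 1, flow now 17.
No augmenting path remains; maximum flow = 17.
Cut capacity 17 equals the max flow, so it is a minimum cut.

Yes — it is a minimum cut (capacity 17).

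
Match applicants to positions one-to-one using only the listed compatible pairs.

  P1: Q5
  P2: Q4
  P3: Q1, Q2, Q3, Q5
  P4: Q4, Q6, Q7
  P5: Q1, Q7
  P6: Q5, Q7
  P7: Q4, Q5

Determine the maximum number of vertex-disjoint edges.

Unit-capacity flow: source→left, listed edges, right→sink; max matching = max flow.
Augmenting path P1→Q5 (+1); matched 1.
Augmenting path P2→Q4 (+1); matched 2.
Augmenting path P3→Q1 (+1); matched 3.
Augmenting path P4→Q6 (+1); matched 4.
Augmenting path P5→Q7 (+1); matched 5.
Augmenting path P6→Q7→P5→Q1→P3→Q2 (+1); matched 6.
No augmenting path remains; maximum matching = 6.
König certificate: {P3, P4, P5, P6, Q4, Q5} is a vertex cover of size 6 (every listed pair touches it), so no matching can be larger.

6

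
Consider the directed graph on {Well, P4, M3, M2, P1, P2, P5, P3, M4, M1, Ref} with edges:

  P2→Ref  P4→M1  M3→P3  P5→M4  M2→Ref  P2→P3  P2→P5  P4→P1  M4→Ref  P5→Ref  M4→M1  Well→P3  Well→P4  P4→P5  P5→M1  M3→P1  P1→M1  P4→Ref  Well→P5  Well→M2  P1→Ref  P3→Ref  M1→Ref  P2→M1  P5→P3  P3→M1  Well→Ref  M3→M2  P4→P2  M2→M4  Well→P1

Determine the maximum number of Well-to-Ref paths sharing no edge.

6

Assign every edge capacity 1; by Menger, the answer equals the max flow.
Path Well→Ref (+1); total 1.
Path Well→P4→Ref (+1); total 2.
Path Well→M2→Ref (+1); total 3.
Path Well→P1→Ref (+1); total 4.
Path Well→P5→Ref (+1); total 5.
Path Well→P3→Ref (+1); total 6.
No residual Well→Ref path; max flow = 6.
Certifying cut of size 6: {Well→M2, Well→P1, Well→P3, Well→P4, Well→P5, Well→Ref}.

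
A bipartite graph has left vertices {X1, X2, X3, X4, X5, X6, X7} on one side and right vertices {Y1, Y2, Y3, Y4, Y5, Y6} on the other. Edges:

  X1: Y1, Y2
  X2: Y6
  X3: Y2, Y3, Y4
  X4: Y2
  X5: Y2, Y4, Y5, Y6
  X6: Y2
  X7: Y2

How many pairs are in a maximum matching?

5

Unit-capacity flow: source→left, listed edges, right→sink; max matching = max flow.
Augmenting path X1→Y1 (+1); matched 1.
Augmenting path X2→Y6 (+1); matched 2.
Augmenting path X3→Y2 (+1); matched 3.
Augmenting path X5→Y4 (+1); matched 4.
Augmenting path X4→Y2→X3→Y3 (+1); matched 5.
No augmenting path remains; maximum matching = 5.
König certificate: {X1, X2, X3, X5, Y2} is a vertex cover of size 5 (every listed pair touches it), so no matching can be larger.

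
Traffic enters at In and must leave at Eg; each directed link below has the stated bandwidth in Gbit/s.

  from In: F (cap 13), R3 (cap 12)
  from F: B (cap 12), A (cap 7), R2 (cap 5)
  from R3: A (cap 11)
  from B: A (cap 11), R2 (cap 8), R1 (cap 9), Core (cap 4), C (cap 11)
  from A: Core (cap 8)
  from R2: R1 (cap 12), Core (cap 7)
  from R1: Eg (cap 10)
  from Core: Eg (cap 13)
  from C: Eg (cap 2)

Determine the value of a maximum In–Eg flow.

Augment In→F→B→R1→Eg: bottleneck 9, flow now 9.
Augment In→F→B→Core→Eg: bottleneck 3, flow now 12.
Augment In→F→A→Core→Eg: bottleneck 1, flow now 13.
Augment In→R3→A→Core→Eg: bottleneck 7, flow now 20.
Augment In→R3→A→F→R2→R1→Eg: bottleneck 1, flow now 21. (uses reverse residual edge)
No augmenting path remains; maximum flow = 21.
In the residual graph, reachable from In: {In, R3, A}.
Min-cut edges: In→F (13), A→Core (8); capacity 13 + 8 = 21.
This cut is saturated, so no flow can exceed 21.

21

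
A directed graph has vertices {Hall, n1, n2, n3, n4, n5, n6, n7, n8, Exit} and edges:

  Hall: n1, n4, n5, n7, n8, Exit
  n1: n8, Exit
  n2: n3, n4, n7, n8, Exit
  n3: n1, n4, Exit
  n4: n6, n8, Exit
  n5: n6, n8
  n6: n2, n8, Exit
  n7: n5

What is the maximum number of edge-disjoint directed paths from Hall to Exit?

Assign every edge capacity 1; by Menger, the answer equals the max flow.
Path Hall→Exit (+1); total 1.
Path Hall→n1→Exit (+1); total 2.
Path Hall→n4→Exit (+1); total 3.
Path Hall→n5→n6→Exit (+1); total 4.
No residual Hall→Exit path; max flow = 4.
Certifying cut of size 4: {Hall→Exit, Hall→n1, Hall→n4, n5→n6}.

4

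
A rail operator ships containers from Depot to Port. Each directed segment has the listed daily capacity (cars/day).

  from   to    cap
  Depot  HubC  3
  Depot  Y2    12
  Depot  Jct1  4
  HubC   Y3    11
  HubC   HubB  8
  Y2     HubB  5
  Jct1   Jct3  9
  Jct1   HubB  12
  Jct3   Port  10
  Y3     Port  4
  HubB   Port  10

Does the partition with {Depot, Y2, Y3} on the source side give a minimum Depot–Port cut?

Given cut capacity: 3 + 4 + 5 + 4 = 16.
Augment Depot→HubC→Y3→Port: bottleneck 3, flow now 3.
Augment Depot→Y2→HubB→Port: bottleneck 5, flow now 8.
Augment Depot→Jct1→Jct3→Port: bottleneck 4, flow now 12.
No augmenting path remains; maximum flow = 12.
In the residual graph, reachable from Depot: {Depot, Y2}.
Min-cut edges: Depot→HubC (3), Depot→Jct1 (4), Y2→HubB (5); capacity 3 + 4 + 5 = 12.
Cut capacity 16 exceeds the max flow 12, so it is not minimum.

No — its capacity is 16, but the minimum cut has capacity 12.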